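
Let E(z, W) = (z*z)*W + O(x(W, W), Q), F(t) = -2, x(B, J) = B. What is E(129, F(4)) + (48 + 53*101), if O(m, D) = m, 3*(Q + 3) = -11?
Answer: -27883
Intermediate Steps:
Q = -20/3 (Q = -3 + (1/3)*(-11) = -3 - 11/3 = -20/3 ≈ -6.6667)
E(z, W) = W + W*z**2 (E(z, W) = (z*z)*W + W = z**2*W + W = W*z**2 + W = W + W*z**2)
E(129, F(4)) + (48 + 53*101) = -2*(1 + 129**2) + (48 + 53*101) = -2*(1 + 16641) + (48 + 5353) = -2*16642 + 5401 = -33284 + 5401 = -27883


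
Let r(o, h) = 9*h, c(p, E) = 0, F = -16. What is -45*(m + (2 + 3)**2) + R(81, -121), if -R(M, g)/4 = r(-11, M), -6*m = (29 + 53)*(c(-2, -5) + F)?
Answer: -13881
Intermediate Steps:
m = 656/3 (m = -(29 + 53)*(0 - 16)/6 = -41*(-16)/3 = -1/6*(-1312) = 656/3 ≈ 218.67)
R(M, g) = -36*M
-45*(m + (2 + 3)**2) + R(81, -121) = -45*(656/3 + (2 + 3)**2) - 36*81 = -45*(656/3 + 5**2) - 2916 = -45*(656/3 + 25) - 2916 = -45*731/3 - 2916 = -10965 - 2916 = -13881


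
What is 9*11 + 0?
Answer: 99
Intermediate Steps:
9*11 + 0 = 99 + 0 = 99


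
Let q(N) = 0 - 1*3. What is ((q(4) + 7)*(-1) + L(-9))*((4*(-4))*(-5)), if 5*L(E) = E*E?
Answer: 976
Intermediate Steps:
q(N) = -3 (q(N) = 0 - 3 = -3)
L(E) = E²/5 (L(E) = (E*E)/5 = E²/5)
((q(4) + 7)*(-1) + L(-9))*((4*(-4))*(-5)) = ((-3 + 7)*(-1) + (⅕)*(-9)²)*((4*(-4))*(-5)) = (4*(-1) + (⅕)*81)*(-16*(-5)) = (-4 + 81/5)*80 = (61/5)*80 = 976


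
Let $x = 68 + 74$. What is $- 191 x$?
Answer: $-27122$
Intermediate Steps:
$x = 142$
$- 191 x = \left(-191\right) 142 = -27122$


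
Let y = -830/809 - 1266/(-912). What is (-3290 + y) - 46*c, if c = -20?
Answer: -291389621/122968 ≈ -2369.6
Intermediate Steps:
y = 44539/122968 (y = -830*1/809 - 1266*(-1/912) = -830/809 + 211/152 = 44539/122968 ≈ 0.36220)
(-3290 + y) - 46*c = (-3290 + 44539/122968) - 46*(-20) = -404520181/122968 + 920 = -291389621/122968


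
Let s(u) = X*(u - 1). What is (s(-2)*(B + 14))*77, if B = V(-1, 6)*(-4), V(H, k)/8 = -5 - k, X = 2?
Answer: -169092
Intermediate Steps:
V(H, k) = -40 - 8*k (V(H, k) = 8*(-5 - k) = -40 - 8*k)
s(u) = -2 + 2*u (s(u) = 2*(u - 1) = 2*(-1 + u) = -2 + 2*u)
B = 352 (B = (-40 - 8*6)*(-4) = (-40 - 48)*(-4) = -88*(-4) = 352)
(s(-2)*(B + 14))*77 = ((-2 + 2*(-2))*(352 + 14))*77 = ((-2 - 4)*366)*77 = -6*366*77 = -2196*77 = -169092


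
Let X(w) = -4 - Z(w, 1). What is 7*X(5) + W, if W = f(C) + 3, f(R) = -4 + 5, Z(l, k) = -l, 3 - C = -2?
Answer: 11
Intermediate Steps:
C = 5 (C = 3 - 1*(-2) = 3 + 2 = 5)
f(R) = 1
W = 4 (W = 1 + 3 = 4)
X(w) = -4 + w (X(w) = -4 - (-1)*w = -4 + w)
7*X(5) + W = 7*(-4 + 5) + 4 = 7*1 + 4 = 7 + 4 = 11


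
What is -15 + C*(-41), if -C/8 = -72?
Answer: -23631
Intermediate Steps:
C = 576 (C = -8*(-72) = 576)
-15 + C*(-41) = -15 + 576*(-41) = -15 - 23616 = -23631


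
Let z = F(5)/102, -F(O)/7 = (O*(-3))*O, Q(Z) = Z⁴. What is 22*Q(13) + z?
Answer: 21363803/34 ≈ 6.2835e+5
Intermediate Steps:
F(O) = 21*O² (F(O) = -7*O*(-3)*O = -7*(-3*O)*O = -(-21)*O² = 21*O²)
z = 175/34 (z = (21*5²)/102 = (21*25)*(1/102) = 525*(1/102) = 175/34 ≈ 5.1471)
22*Q(13) + z = 22*13⁴ + 175/34 = 22*28561 + 175/34 = 628342 + 175/34 = 21363803/34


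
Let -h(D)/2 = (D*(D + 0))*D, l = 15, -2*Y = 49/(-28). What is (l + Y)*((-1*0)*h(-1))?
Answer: 0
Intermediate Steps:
Y = 7/8 (Y = -49/(2*(-28)) = -49*(-1)/(2*28) = -1/2*(-7/4) = 7/8 ≈ 0.87500)
h(D) = -2*D**3 (h(D) = -2*D*(D + 0)*D = -2*D*D*D = -2*D**2*D = -2*D**3)
(l + Y)*((-1*0)*h(-1)) = (15 + 7/8)*((-1*0)*(-2*(-1)**3)) = 127*(0*(-2*(-1)))/8 = 127*(0*2)/8 = (127/8)*0 = 0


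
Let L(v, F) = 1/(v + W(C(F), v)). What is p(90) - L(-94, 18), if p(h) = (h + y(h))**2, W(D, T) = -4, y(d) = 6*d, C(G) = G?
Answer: 38896201/98 ≈ 3.9690e+5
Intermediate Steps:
L(v, F) = 1/(-4 + v) (L(v, F) = 1/(v - 4) = 1/(-4 + v))
p(h) = 49*h**2 (p(h) = (h + 6*h)**2 = (7*h)**2 = 49*h**2)
p(90) - L(-94, 18) = 49*90**2 - 1/(-4 - 94) = 49*8100 - 1/(-98) = 396900 - 1*(-1/98) = 396900 + 1/98 = 38896201/98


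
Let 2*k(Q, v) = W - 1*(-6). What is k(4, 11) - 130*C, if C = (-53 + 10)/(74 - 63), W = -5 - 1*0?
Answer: 11191/22 ≈ 508.68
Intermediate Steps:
W = -5 (W = -5 + 0 = -5)
k(Q, v) = ½ (k(Q, v) = (-5 - 1*(-6))/2 = (-5 + 6)/2 = (½)*1 = ½)
C = -43/11 ≈ -3.9091
k(4, 11) - 130*C = ½ - 130*(-43/11) = ½ + 5590/11 = 11191/22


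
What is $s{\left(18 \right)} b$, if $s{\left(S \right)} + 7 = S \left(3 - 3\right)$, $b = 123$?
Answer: $-861$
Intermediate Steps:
$s{\left(S \right)} = -7$ ($s{\left(S \right)} = -7 + S \left(3 - 3\right) = -7 + S 0 = -7 + 0 = -7$)
$s{\left(18 \right)} b = \left(-7\right) 123 = -861$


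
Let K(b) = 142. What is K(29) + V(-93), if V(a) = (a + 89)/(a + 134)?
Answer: 5818/41 ≈ 141.90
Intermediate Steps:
V(a) = (89 + a)/(134 + a)
K(29) + V(-93) = 142 + (89 - 93)/(134 - 93) = 142 - 4/41 = 5818/41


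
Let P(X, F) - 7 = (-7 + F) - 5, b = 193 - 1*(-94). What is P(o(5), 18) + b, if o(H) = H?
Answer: 300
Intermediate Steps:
b = 287 (b = 193 + 94 = 287)
P(X, F) = -5 + F (P(X, F) = 7 + ((-7 + F) - 5) = 7 + (-12 + F) = -5 + F)
P(o(5), 18) + b = (-5 + 18) + 287 = 13 + 287 = 300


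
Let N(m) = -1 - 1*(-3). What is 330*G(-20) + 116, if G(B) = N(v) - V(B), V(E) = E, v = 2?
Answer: 7376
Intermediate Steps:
N(m) = 2 (N(m) = -1 + 3 = 2)
G(B) = 2 - B
330*G(-20) + 116 = 330*(2 - 1*(-20)) + 116 = 330*(2 + 20) + 116 = 330*22 + 116 = 7260 + 116 = 7376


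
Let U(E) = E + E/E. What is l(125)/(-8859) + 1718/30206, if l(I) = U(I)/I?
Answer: 316444049/5574894875 ≈ 0.056762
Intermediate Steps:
U(E) = 1 + E (U(E) = E + 1 = 1 + E)
l(I) = (1 + I)/I
l(125)/(-8859) + 1718/30206 = ((1 + 125)/125)/(-8859) + 1718/30206 = ((1/125)*126)*(-1/8859) + 1718*(1/30206) = (126/125)*(-1/8859) + 859/15103 = -42/369125 + 859/15103 = 316444049/5574894875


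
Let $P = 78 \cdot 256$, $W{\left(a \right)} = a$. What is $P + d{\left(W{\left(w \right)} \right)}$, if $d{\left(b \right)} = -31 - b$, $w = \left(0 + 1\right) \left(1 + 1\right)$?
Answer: $19935$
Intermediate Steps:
$w = 2$ ($w = 1 \cdot 2 = 2$)
$P = 19968$
$P + d{\left(W{\left(w \right)} \right)} = 19968 - 33 = 19935$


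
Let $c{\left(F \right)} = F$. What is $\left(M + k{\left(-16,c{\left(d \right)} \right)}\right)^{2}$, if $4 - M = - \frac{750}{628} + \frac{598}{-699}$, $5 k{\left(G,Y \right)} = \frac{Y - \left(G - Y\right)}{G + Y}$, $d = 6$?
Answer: $\frac{907408443414841}{30108815122500} \approx 30.138$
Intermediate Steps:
$k{\left(G,Y \right)} = \frac{- G + 2 Y}{5 \left(G + Y\right)}$ ($k{\left(G,Y \right)} = \frac{\left(Y - \left(G - Y\right)\right) \frac{1}{G + Y}}{5} = \frac{\left(- G + 2 Y\right) \frac{1}{G + Y}}{5} = \frac{\frac{1}{G + Y} \left(- G + 2 Y\right)}{5} = \frac{- G + 2 Y}{5 \left(G + Y\right)}$)
$M = \frac{1327841}{219486}$ ($M = 4 - \left(- \frac{750}{628} + \frac{598}{-699}\right) = 4 - \left(\left(-750\right) \frac{1}{628} + 598 \left(- \frac{1}{699}\right)\right) = 4 - \left(- \frac{375}{314} - \frac{598}{699}\right) = 4 - - \frac{449897}{219486} = 4 + \frac{449897}{219486} = \frac{1327841}{219486} \approx 6.0498$)
$\left(M + k{\left(-16,c{\left(d \right)} \right)}\right)^{2} = \left(\frac{1327841}{219486} + \frac{\left(-1\right) \left(-16\right) + 2 \cdot 6}{5 \left(-16 + 6\right)}\right)^{2} = \left(\frac{1327841}{219486} + \frac{16 + 12}{5 \left(-10\right)}\right)^{2} = \left(\frac{1327841}{219486} + \frac{1}{5} \left(- \frac{1}{10}\right) 28\right)^{2} = \left(\frac{1327841}{219486} - \frac{14}{25}\right)^{2} = \left(\frac{30123221}{5487150}\right)^{2} = \frac{907408443414841}{30108815122500}$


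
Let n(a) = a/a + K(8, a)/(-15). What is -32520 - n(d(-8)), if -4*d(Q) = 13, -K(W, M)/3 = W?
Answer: -162613/5 ≈ -32523.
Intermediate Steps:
K(W, M) = -3*W
d(Q) = -13/4 (d(Q) = -¼*13 = -13/4)
n(a) = 13/5 (n(a) = a/a - 3*8/(-15) = 1 - 24*(-1/15) = 1 + 8/5 = 13/5)
-32520 - n(d(-8)) = -32520 - 1*13/5 = -32520 - 13/5 = -162613/5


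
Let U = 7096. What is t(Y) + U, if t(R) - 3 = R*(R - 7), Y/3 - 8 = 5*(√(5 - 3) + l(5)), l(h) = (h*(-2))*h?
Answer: 539707 - 21885*√2 ≈ 5.0876e+5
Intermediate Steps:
l(h) = -2*h² (l(h) = (-2*h)*h = -2*h²)
Y = -726 + 15*√2 (Y = 24 + 3*(5*(√(5 - 3) - 2*5²)) = 24 + 3*(5*(√2 - 2*25)) = 24 + 3*(5*(√2 - 50)) = 24 + 3*(5*(-50 + √2)) = 24 + 3*(-250 + 5*√2) = 24 + (-750 + 15*√2) = -726 + 15*√2 ≈ -704.79)
t(R) = 3 + R*(-7 + R) (t(R) = 3 + R*(R - 7) = 3 + R*(-7 + R))
t(Y) + U = (3 + (-726 + 15*√2)² - 7*(-726 + 15*√2)) + 7096 = (3 + (-726 + 15*√2)² + (5082 - 105*√2)) + 7096 = (5085 + (-726 + 15*√2)² - 105*√2) + 7096 = 12181 + (-726 + 15*√2)² - 105*√2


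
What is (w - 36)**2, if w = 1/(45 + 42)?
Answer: 9803161/7569 ≈ 1295.2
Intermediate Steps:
w = 1/87 ≈ 0.011494
(w - 36)**2 = (1/87 - 36)**2 = (-3131/87)**2 = 9803161/7569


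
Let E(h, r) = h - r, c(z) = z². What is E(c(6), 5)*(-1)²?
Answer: 31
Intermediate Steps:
E(c(6), 5)*(-1)² = (6² - 1*5)*(-1)² = (36 - 5)*1 = 31*1 = 31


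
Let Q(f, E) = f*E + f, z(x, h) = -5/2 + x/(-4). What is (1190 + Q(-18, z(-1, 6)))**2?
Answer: 5880625/4 ≈ 1.4702e+6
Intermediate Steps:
z(x, h) = -5/2 - x/4 (z(x, h) = -5*1/2 + x*(-1/4) = -5/2 - x/4)
Q(f, E) = f + E*f (Q(f, E) = E*f + f = f + E*f)
(1190 + Q(-18, z(-1, 6)))**2 = (1190 - 18*(1 + (-5/2 - 1/4*(-1))))**2 = (1190 - 18*(1 + (-5/2 + 1/4)))**2 = (1190 - 18*(1 - 9/4))**2 = (1190 - 18*(-5/4))**2 = (1190 + 45/2)**2 = (2425/2)**2 = 5880625/4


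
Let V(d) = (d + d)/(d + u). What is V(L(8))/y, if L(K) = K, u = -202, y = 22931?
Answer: -8/2224307 ≈ -3.5966e-6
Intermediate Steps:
V(d) = 2*d/(-202 + d) (V(d) = (d + d)/(d - 202) = (2*d)/(-202 + d) = 2*d/(-202 + d))
V(L(8))/y = (2*8/(-202 + 8))/22931 = (2*8/(-194))*(1/22931) = (2*8*(-1/194))*(1/22931) = -8/97*1/22931 = -8/2224307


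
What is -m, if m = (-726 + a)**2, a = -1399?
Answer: -4515625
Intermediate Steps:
m = 4515625 (m = (-726 - 1399)**2 = (-2125)**2 = 4515625)
-m = -1*4515625 = -4515625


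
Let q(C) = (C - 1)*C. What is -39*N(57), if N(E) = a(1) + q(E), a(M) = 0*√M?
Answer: -124488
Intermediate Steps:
q(C) = C*(-1 + C) (q(C) = (-1 + C)*C = C*(-1 + C))
a(M) = 0
N(E) = E*(-1 + E) (N(E) = 0 + E*(-1 + E) = E*(-1 + E))
-39*N(57) = -2223*(-1 + 57) = -2223*56 = -39*3192 = -124488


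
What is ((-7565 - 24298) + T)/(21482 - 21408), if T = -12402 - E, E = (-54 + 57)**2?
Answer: -22137/37 ≈ -598.30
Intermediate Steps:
E = 9 (E = 3**2 = 9)
T = -12411 (T = -12402 - 1*9 = -12402 - 9 = -12411)
((-7565 - 24298) + T)/(21482 - 21408) = ((-7565 - 24298) - 12411)/(21482 - 21408) = (-31863 - 12411)/74 = -44274*1/74 = -22137/37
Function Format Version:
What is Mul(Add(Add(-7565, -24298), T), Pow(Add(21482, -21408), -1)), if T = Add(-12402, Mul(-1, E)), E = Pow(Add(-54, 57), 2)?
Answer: Rational(-22137, 37) ≈ -598.30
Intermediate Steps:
E = 9 (E = Pow(3, 2) = 9)
T = -12411 (T = Add(-12402, Mul(-1, 9)) = Add(-12402, -9) = -12411)
Mul(Add(Add(-7565, -24298), T), Pow(Add(21482, -21408), -1)) = Mul(Add(Add(-7565, -24298), -12411), Pow(Add(21482, -21408), -1)) = Mul(Add(-31863, -12411), Pow(74, -1)) = Mul(-44274, Rational(1, 74)) = Rational(-22137, 37)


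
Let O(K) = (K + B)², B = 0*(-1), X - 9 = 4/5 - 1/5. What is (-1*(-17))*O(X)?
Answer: 39168/25 ≈ 1566.7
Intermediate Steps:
X = 48/5 (X = 9 + (4/5 - 1/5) = 9 + (4*(⅕) - 1*⅕) = 9 + (⅘ - ⅕) = 9 + ⅗ = 48/5 ≈ 9.6000)
B = 0
O(K) = K² (O(K) = (K + 0)² = K²)
(-1*(-17))*O(X) = (-1*(-17))*(48/5)² = 17*(2304/25) = 39168/25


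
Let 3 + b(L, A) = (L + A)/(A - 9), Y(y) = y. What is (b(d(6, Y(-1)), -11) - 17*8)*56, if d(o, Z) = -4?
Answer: -7742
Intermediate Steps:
b(L, A) = -3 + (A + L)/(-9 + A) (b(L, A) = -3 + (L + A)/(A - 9) = -3 + (A + L)/(-9 + A))
(b(d(6, Y(-1)), -11) - 17*8)*56 = ((27 - 4 - 2*(-11))/(-9 - 11) - 17*8)*56 = ((27 - 4 + 22)/(-20) - 136)*56 = (-1/20*45 - 136)*56 = (-9/4 - 136)*56 = -553/4*56 = -7742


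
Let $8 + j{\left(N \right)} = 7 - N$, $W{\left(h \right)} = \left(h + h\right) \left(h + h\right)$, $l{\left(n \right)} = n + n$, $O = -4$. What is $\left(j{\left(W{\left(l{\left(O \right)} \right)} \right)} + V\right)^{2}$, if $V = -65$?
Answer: $103684$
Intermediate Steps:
$l{\left(n \right)} = 2 n$
$W{\left(h \right)} = 4 h^{2}$ ($W{\left(h \right)} = 2 h 2 h = 4 h^{2}$)
$j{\left(N \right)} = -1 - N$ ($j{\left(N \right)} = -8 - \left(-7 + N\right) = -1 - N$)
$\left(j{\left(W{\left(l{\left(O \right)} \right)} \right)} + V\right)^{2} = \left(\left(-1 - 4 \left(2 \left(-4\right)\right)^{2}\right) - 65\right)^{2} = \left(\left(-1 - 4 \left(-8\right)^{2}\right) - 65\right)^{2} = \left(\left(-1 - 4 \cdot 64\right) - 65\right)^{2} = \left(\left(-1 - 256\right) - 65\right)^{2} = \left(-257 - 65\right)^{2} = \left(-322\right)^{2} = 103684$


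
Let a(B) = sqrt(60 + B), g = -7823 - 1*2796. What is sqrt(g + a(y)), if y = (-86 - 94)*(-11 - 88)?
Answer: sqrt(-10619 + 2*sqrt(4470)) ≈ 102.4*I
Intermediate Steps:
g = -10619 (g = -7823 - 2796 = -10619)
y = 17820 (y = -180*(-99) = 17820)
sqrt(g + a(y)) = sqrt(-10619 + sqrt(60 + 17820)) = sqrt(-10619 + sqrt(17880)) = sqrt(-10619 + 2*sqrt(4470))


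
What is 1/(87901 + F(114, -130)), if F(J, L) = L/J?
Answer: 57/5010292 ≈ 1.1377e-5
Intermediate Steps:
1/(87901 + F(114, -130)) = 1/(87901 - 130/114) = 1/(87901 - 130*1/114) = 1/(87901 - 65/57) = 1/(5010292/57) = 57/5010292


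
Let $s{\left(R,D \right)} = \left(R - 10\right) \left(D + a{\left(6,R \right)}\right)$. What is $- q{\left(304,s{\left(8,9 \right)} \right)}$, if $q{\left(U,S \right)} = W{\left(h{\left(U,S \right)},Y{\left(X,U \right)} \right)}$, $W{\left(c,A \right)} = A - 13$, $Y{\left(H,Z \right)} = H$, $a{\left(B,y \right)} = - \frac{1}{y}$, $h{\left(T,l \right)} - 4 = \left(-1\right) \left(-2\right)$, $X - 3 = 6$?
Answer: $4$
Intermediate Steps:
$X = 9$ ($X = 3 + 6 = 9$)
$h{\left(T,l \right)} = 6$ ($h{\left(T,l \right)} = 4 - -2 = 4 + 2 = 6$)
$W{\left(c,A \right)} = -13 + A$
$s{\left(R,D \right)} = \left(-10 + R\right) \left(D - \frac{1}{R}\right)$ ($s{\left(R,D \right)} = \left(R - 10\right) \left(D - \frac{1}{R}\right) = \left(-10 + R\right) \left(D - \frac{1}{R}\right)$)
$q{\left(U,S \right)} = -4$ ($q{\left(U,S \right)} = -13 + 9 = -4$)
$- q{\left(304,s{\left(8,9 \right)} \right)} = \left(-1\right) \left(-4\right) = 4$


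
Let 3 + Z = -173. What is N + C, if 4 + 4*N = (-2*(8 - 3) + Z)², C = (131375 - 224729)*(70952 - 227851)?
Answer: 14647157894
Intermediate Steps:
Z = -176 (Z = -3 - 173 = -176)
C = 14647149246 (C = -93354*(-156899) = 14647149246)
N = 8648 (N = -1 + (-2*(8 - 3) - 176)²/4 = -1 + (-2*5 - 176)²/4 = -1 + (-10 - 176)²/4 = -1 + (¼)*(-186)² = -1 + (¼)*34596 = -1 + 8649 = 8648)
N + C = 8648 + 14647149246 = 14647157894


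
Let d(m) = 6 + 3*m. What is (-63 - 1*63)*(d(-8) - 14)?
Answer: 4032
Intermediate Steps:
(-63 - 1*63)*(d(-8) - 14) = (-63 - 1*63)*((6 + 3*(-8)) - 14) = (-63 - 63)*((6 - 24) - 14) = -126*(-18 - 14) = -126*(-32) = 4032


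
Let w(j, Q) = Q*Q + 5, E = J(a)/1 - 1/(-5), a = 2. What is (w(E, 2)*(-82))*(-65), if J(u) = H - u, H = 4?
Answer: 47970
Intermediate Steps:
J(u) = 4 - u
E = 11/5 (E = (4 - 1*2)/1 - 1/(-5) = (4 - 2)*1 - 1*(-⅕) = 2*1 + ⅕ = 2 + ⅕ = 11/5 ≈ 2.2000)
w(j, Q) = 5 + Q² (w(j, Q) = Q² + 5 = 5 + Q²)
(w(E, 2)*(-82))*(-65) = ((5 + 2²)*(-82))*(-65) = ((5 + 4)*(-82))*(-65) = (9*(-82))*(-65) = -738*(-65) = 47970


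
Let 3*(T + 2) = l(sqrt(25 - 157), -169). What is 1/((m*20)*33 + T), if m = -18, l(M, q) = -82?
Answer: -3/35728 ≈ -8.3968e-5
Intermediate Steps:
T = -88/3 (T = -2 + (1/3)*(-82) = -2 - 82/3 = -88/3 ≈ -29.333)
1/((m*20)*33 + T) = 1/(-18*20*33 - 88/3) = 1/(-360*33 - 88/3) = 1/(-11880 - 88/3) = 1/(-35728/3) = -3/35728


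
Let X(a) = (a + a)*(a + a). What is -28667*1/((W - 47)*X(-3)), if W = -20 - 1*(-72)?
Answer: -28667/180 ≈ -159.26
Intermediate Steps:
X(a) = 4*a² (X(a) = (2*a)*(2*a) = 4*a²)
W = 52 (W = -20 + 72 = 52)
-28667*1/((W - 47)*X(-3)) = -28667*1/(36*(52 - 47)) = -28667/((4*9)*5) = -28667/(36*5) = -28667/180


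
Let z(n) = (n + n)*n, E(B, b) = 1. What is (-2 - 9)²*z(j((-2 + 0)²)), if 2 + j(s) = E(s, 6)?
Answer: 242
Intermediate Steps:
j(s) = -1 (j(s) = -2 + 1 = -1)
z(n) = 2*n² (z(n) = (2*n)*n = 2*n²)
(-2 - 9)²*z(j((-2 + 0)²)) = (-2 - 9)²*(2*(-1)²) = (-11)²*(2*1) = 121*2 = 242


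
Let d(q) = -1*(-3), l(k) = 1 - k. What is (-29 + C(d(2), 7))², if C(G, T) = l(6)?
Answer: 1156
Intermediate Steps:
d(q) = 3
C(G, T) = -5 (C(G, T) = 1 - 1*6 = 1 - 6 = -5)
(-29 + C(d(2), 7))² = (-29 - 5)² = (-34)² = 1156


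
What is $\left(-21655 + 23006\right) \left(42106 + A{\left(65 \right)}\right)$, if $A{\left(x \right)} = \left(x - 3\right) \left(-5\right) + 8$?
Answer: $56477204$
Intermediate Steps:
$A{\left(x \right)} = 23 - 5 x$ ($A{\left(x \right)} = \left(-3 + x\right) \left(-5\right) + 8 = \left(15 - 5 x\right) + 8 = 23 - 5 x$)
$\left(-21655 + 23006\right) \left(42106 + A{\left(65 \right)}\right) = \left(-21655 + 23006\right) \left(42106 + \left(23 - 325\right)\right) = 1351 \left(42106 + \left(23 - 325\right)\right) = 1351 \left(42106 - 302\right) = 1351 \cdot 41804 = 56477204$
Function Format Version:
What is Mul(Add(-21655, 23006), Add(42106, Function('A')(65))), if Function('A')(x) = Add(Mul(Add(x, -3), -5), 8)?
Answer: 56477204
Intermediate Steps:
Function('A')(x) = Add(23, Mul(-5, x)) (Function('A')(x) = Add(Mul(Add(-3, x), -5), 8) = Add(Add(15, Mul(-5, x)), 8) = Add(23, Mul(-5, x)))
Mul(Add(-21655, 23006), Add(42106, Function('A')(65))) = Mul(Add(-21655, 23006), Add(42106, Add(23, Mul(-5, 65)))) = Mul(1351, Add(42106, Add(23, -325))) = Mul(1351, Add(42106, -302)) = Mul(1351, 41804) = 56477204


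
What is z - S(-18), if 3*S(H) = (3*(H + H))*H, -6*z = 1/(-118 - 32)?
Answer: -583199/900 ≈ -648.00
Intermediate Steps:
z = 1/900 (z = -1/(6*(-118 - 32)) = -⅙/(-150) = -⅙*(-1/150) = 1/900 ≈ 0.0011111)
S(H) = 2*H² (S(H) = ((3*(H + H))*H)/3 = ((3*(2*H))*H)/3 = ((6*H)*H)/3 = (6*H²)/3 = 2*H²)
z - S(-18) = 1/900 - 2*(-18)² = 1/900 - 2*324 = 1/900 - 1*648 = 1/900 - 648 = -583199/900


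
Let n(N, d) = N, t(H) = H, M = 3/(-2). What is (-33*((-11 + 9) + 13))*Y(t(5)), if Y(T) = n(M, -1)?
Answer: 1089/2 ≈ 544.50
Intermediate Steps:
M = -3/2 (M = 3*(-½) = -3/2 ≈ -1.5000)
Y(T) = -3/2
(-33*((-11 + 9) + 13))*Y(t(5)) = -33*((-11 + 9) + 13)*(-3/2) = -33*(-2 + 13)*(-3/2) = -33*11*(-3/2) = -363*(-3/2) = 1089/2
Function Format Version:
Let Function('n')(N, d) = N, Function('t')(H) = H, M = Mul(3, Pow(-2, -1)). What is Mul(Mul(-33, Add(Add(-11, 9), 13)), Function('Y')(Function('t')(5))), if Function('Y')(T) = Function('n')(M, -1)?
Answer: Rational(1089, 2) ≈ 544.50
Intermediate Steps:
M = Rational(-3, 2) (M = Mul(3, Rational(-1, 2)) = Rational(-3, 2) ≈ -1.5000)
Function('Y')(T) = Rational(-3, 2)
Mul(Mul(-33, Add(Add(-11, 9), 13)), Function('Y')(Function('t')(5))) = Mul(Mul(-33, Add(Add(-11, 9), 13)), Rational(-3, 2)) = Mul(Mul(-33, Add(-2, 13)), Rational(-3, 2)) = Mul(Mul(-33, 11), Rational(-3, 2)) = Mul(-363, Rational(-3, 2)) = Rational(1089, 2)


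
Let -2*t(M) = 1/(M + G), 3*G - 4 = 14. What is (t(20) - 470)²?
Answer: 597362481/2704 ≈ 2.2092e+5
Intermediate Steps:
G = 6 (G = 4/3 + (⅓)*14 = 4/3 + 14/3 = 6)
t(M) = -1/(2*(6 + M)) (t(M) = -1/(2*(M + 6)) = -1/(2*(6 + M)))
(t(20) - 470)² = (-1/(12 + 2*20) - 470)² = (-1/(12 + 40) - 470)² = (-1/52 - 470)² = (-24441/52)² = 597362481/2704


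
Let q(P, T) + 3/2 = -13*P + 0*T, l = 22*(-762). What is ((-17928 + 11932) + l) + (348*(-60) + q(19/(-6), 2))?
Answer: -130801/3 ≈ -43600.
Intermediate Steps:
l = -16764
q(P, T) = -3/2 - 13*P (q(P, T) = -3/2 + (-13*P + 0*T) = -3/2 + (-13*P + 0) = -3/2 - 13*P)
((-17928 + 11932) + l) + (348*(-60) + q(19/(-6), 2)) = ((-17928 + 11932) - 16764) + (348*(-60) + (-3/2 - 247/(-6))) = (-5996 - 16764) + (-20880 + (-3/2 - 247*(-1)/6)) = -22760 + (-20880 + (-3/2 - 13*(-19/6))) = -22760 + (-20880 + (-3/2 + 247/6)) = -22760 + (-20880 + 119/3) = -22760 - 62521/3 = -130801/3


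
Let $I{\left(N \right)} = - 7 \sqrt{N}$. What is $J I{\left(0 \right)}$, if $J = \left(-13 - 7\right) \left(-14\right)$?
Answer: $0$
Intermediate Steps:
$J = 280$ ($J = \left(-20\right) \left(-14\right) = 280$)
$J I{\left(0 \right)} = 280 \left(- 7 \sqrt{0}\right) = 280 \left(\left(-7\right) 0\right) = 280 \cdot 0 = 0$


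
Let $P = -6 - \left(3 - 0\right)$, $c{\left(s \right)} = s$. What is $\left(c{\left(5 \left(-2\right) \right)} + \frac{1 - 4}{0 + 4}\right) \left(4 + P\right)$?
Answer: $\frac{215}{4} \approx 53.75$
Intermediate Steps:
$P = -9$ ($P = -6 - \left(3 + 0\right) = -6 - 3 = -9$)
$\left(c{\left(5 \left(-2\right) \right)} + \frac{1 - 4}{0 + 4}\right) \left(4 + P\right) = \left(5 \left(-2\right) + \frac{1 - 4}{0 + 4}\right) \left(4 - 9\right) = \left(-10 - \frac{3}{4}\right) \left(-5\right) = \left(- \frac{43}{4}\right) \left(-5\right) = \frac{215}{4}$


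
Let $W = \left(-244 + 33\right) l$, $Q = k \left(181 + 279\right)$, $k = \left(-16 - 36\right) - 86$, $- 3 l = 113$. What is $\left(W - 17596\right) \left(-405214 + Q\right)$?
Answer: $\frac{13566347830}{3} \approx 4.5221 \cdot 10^{9}$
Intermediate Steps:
$l = - \frac{113}{3}$ ($l = \left(- \frac{1}{3}\right) 113 = - \frac{113}{3} \approx -37.667$)
$k = -138$ ($k = -52 - 86 = -138$)
$Q = -63480$ ($Q = - 138 \left(181 + 279\right) = \left(-138\right) 460 = -63480$)
$W = \frac{23843}{3}$ ($W = \left(-244 + 33\right) \left(- \frac{113}{3}\right) = \left(-211\right) \left(- \frac{113}{3}\right) = \frac{23843}{3} \approx 7947.7$)
$\left(W - 17596\right) \left(-405214 + Q\right) = \left(\frac{23843}{3} - 17596\right) \left(-405214 - 63480\right) = \left(- \frac{28945}{3}\right) \left(-468694\right) = \frac{13566347830}{3}$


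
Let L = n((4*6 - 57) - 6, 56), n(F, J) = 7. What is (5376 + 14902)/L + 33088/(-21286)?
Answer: 215702946/74501 ≈ 2895.3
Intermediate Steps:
L = 7
(5376 + 14902)/L + 33088/(-21286) = (5376 + 14902)/7 + 33088/(-21286) = 20278*(⅐) + 33088*(-1/21286) = 20278/7 - 16544/10643 = 215702946/74501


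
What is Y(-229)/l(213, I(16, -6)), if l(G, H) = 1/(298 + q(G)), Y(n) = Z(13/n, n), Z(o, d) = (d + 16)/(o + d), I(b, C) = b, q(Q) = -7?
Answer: 14194107/52454 ≈ 270.60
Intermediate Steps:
Z(o, d) = (16 + d)/(d + o)
Y(n) = (16 + n)/(n + 13/n)
l(G, H) = 1/291 (l(G, H) = 1/(298 - 7) = 1/291)
Y(-229)/l(213, I(16, -6)) = (-229*(16 - 229)/(13 + (-229)²))/(1/291) = -229*(-213)/(13 + 52441)*291 = -229*(-213)/52454*291 = -229*1/52454*(-213)*291 = (48777/52454)*291 = 14194107/52454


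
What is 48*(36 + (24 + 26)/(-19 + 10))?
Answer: 4384/3 ≈ 1461.3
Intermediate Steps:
48*(36 + (24 + 26)/(-19 + 10)) = 48*(36 + 50/(-9)) = 48*(36 + 50*(-1/9)) = 48*(36 - 50/9) = 48*(274/9) = 4384/3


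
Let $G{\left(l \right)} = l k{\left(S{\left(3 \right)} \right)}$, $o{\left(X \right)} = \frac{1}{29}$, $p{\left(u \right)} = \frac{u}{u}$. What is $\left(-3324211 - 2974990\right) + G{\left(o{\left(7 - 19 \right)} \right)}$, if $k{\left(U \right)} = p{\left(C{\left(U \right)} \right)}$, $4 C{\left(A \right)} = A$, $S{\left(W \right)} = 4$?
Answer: $- \frac{182676828}{29} \approx -6.2992 \cdot 10^{6}$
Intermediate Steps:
$C{\left(A \right)} = \frac{A}{4}$
$p{\left(u \right)} = 1$
$k{\left(U \right)} = 1$
$o{\left(X \right)} = \frac{1}{29}$
$G{\left(l \right)} = l$ ($G{\left(l \right)} = l 1 = l$)
$\left(-3324211 - 2974990\right) + G{\left(o{\left(7 - 19 \right)} \right)} = \left(-3324211 - 2974990\right) + \frac{1}{29} = -6299201 + \frac{1}{29} = - \frac{182676828}{29}$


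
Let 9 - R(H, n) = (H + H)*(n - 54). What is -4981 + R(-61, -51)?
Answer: -17782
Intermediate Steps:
R(H, n) = 9 - 2*H*(-54 + n) (R(H, n) = 9 - (H + H)*(n - 54) = 9 - 2*H*(-54 + n))
-4981 + R(-61, -51) = -4981 + (9 + 108*(-61) - 2*(-61)*(-51)) = -4981 + (9 - 6588 - 6222) = -4981 - 12801 = -17782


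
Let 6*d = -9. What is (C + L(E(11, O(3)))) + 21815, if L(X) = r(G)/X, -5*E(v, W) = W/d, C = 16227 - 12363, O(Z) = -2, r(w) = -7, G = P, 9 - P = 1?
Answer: 102821/4 ≈ 25705.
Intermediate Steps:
P = 8 (P = 9 - 1*1 = 9 - 1 = 8)
d = -3/2 (d = (⅙)*(-9) = -3/2 ≈ -1.5000)
G = 8
C = 3864
E(v, W) = 2*W/15 (E(v, W) = -W/(5*(-3/2)) = -W*(-2)/(5*3) = -(-2)*W/15 = 2*W/15)
L(X) = -7/X
(C + L(E(11, O(3)))) + 21815 = (3864 - 7/((2/15)*(-2))) + 21815 = (3864 - 7/(-4/15)) + 21815 = (3864 - 7*(-15/4)) + 21815 = (3864 + 105/4) + 21815 = 15561/4 + 21815 = 102821/4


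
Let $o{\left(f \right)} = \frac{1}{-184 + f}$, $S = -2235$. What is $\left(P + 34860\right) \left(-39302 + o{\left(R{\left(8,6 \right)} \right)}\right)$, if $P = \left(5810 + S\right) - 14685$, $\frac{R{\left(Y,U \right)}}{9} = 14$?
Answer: $- \frac{27069264375}{29} \approx -9.3342 \cdot 10^{8}$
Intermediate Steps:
$R{\left(Y,U \right)} = 126$ ($R{\left(Y,U \right)} = 9 \cdot 14 = 126$)
$P = -11110$ ($P = \left(5810 - 2235\right) - 14685 = 3575 - 14685 = -11110$)
$\left(P + 34860\right) \left(-39302 + o{\left(R{\left(8,6 \right)} \right)}\right) = \left(-11110 + 34860\right) \left(-39302 + \frac{1}{-184 + 126}\right) = 23750 \left(-39302 + \frac{1}{-58}\right) = 23750 \left(-39302 - \frac{1}{58}\right) = 23750 \left(- \frac{2279517}{58}\right) = - \frac{27069264375}{29}$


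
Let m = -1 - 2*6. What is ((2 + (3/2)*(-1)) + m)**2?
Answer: 625/4 ≈ 156.25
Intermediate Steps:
m = -13 (m = -1 - 12 = -13)
((2 + (3/2)*(-1)) + m)**2 = ((2 + (3/2)*(-1)) - 13)**2 = ((2 - 3/2) - 13)**2 = (1/2 - 13)**2 = (-25/2)**2 = 625/4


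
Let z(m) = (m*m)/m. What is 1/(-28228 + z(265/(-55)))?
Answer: -11/310561 ≈ -3.5420e-5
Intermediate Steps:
z(m) = m (z(m) = m²/m = m)
1/(-28228 + z(265/(-55))) = 1/(-28228 + 265/(-55)) = 1/(-28228 + 265*(-1/55)) = 1/(-28228 - 53/11) = 1/(-310561/11) = -11/310561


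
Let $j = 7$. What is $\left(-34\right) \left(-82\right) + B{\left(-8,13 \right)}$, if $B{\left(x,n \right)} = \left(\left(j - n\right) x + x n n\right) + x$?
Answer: $1476$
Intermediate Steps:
$B{\left(x,n \right)} = x + x n^{2} + x \left(7 - n\right)$ ($B{\left(x,n \right)} = \left(\left(7 - n\right) x + x n n\right) + x = \left(x \left(7 - n\right) + n x n\right) + x = \left(x \left(7 - n\right) + x n^{2}\right) + x = \left(x n^{2} + x \left(7 - n\right)\right) + x = x + x n^{2} + x \left(7 - n\right)$)
$\left(-34\right) \left(-82\right) + B{\left(-8,13 \right)} = \left(-34\right) \left(-82\right) - 8 \left(8 + 13^{2} - 13\right) = 2788 - 8 \left(8 + 169 - 13\right) = 2788 - 1312 = 1476$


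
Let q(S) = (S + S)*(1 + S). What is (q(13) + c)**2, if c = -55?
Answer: 95481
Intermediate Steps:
q(S) = 2*S*(1 + S) (q(S) = (2*S)*(1 + S) = 2*S*(1 + S))
(q(13) + c)**2 = (2*13*(1 + 13) - 55)**2 = (2*13*14 - 55)**2 = (364 - 55)**2 = 309**2 = 95481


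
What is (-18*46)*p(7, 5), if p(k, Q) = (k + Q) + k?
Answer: -15732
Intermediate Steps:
p(k, Q) = Q + 2*k (p(k, Q) = (Q + k) + k = Q + 2*k)
(-18*46)*p(7, 5) = (-18*46)*(5 + 2*7) = -828*(5 + 14) = -828*19 = -15732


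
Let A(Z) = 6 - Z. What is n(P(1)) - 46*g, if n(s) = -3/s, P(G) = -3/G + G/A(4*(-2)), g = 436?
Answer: -822254/41 ≈ -20055.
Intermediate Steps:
P(G) = -3/G + G/14 (P(G) = -3/G + G/(6 - 4*(-2)) = -3/G + G/(6 - 1*(-8)) = -3/G + G/(6 + 8) = -3/G + G/14)
n(s) = -3/s
n(P(1)) - 46*g = -3/(-3/1 + (1/14)*1) - 46*436 = -3/(-3*1 + 1/14) - 20056 = -3/(-3 + 1/14) - 20056 = -3/(-41/14) - 20056 = -3*(-14/41) - 20056 = 42/41 - 20056 = -822254/41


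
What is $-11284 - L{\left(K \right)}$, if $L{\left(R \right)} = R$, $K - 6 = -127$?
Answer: $-11163$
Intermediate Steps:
$K = -121$ ($K = 6 - 127 = -121$)
$-11284 - L{\left(K \right)} = -11284 - -121 = -11284 + 121 = -11163$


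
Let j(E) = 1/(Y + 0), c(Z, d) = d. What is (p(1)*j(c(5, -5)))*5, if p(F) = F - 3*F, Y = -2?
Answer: 5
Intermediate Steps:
p(F) = -2*F
j(E) = -½ (j(E) = 1/(-2 + 0) = 1/(-2) = -½)
(p(1)*j(c(5, -5)))*5 = (-2*1*(-½))*5 = -2*(-½)*5 = 1*5 = 5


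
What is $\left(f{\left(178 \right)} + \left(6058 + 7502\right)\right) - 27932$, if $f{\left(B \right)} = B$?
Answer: $-14194$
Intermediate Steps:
$\left(f{\left(178 \right)} + \left(6058 + 7502\right)\right) - 27932 = \left(178 + \left(6058 + 7502\right)\right) - 27932 = \left(178 + 13560\right) - 27932 = 13738 - 27932 = -14194$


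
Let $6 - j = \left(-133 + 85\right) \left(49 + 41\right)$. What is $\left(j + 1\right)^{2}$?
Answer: $18722929$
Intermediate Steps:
$j = 4326$ ($j = 6 - \left(-133 + 85\right) \left(49 + 41\right) = 6 - \left(-48\right) 90 = 6 - -4320 = 6 + 4320 = 4326$)
$\left(j + 1\right)^{2} = \left(4326 + 1\right)^{2} = 4327^{2} = 18722929$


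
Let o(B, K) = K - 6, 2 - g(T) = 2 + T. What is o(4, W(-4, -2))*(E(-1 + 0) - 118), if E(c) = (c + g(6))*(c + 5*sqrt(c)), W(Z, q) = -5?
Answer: 1221 + 385*I ≈ 1221.0 + 385.0*I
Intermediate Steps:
g(T) = -T (g(T) = 2 - (2 + T) = 2 + (-2 - T) = -T)
o(B, K) = -6 + K
E(c) = (-6 + c)*(c + 5*sqrt(c)) (E(c) = (c - 1*6)*(c + 5*sqrt(c)) = (c - 6)*(c + 5*sqrt(c)) = (-6 + c)*(c + 5*sqrt(c)))
o(4, W(-4, -2))*(E(-1 + 0) - 118) = (-6 - 5)*(((-1 + 0)**2 - 30*sqrt(-1 + 0) - 6*(-1 + 0) + 5*(-1 + 0)**(3/2)) - 118) = -11*(((-1)**2 - 30*I - 6*(-1) + 5*(-1)**(3/2)) - 118) = -11*((1 - 30*I + 6 + 5*(-I)) - 118) = -11*((1 - 30*I + 6 - 5*I) - 118) = -11*((7 - 35*I) - 118) = -11*(-111 - 35*I) = 1221 + 385*I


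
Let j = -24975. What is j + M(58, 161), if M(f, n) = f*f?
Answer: -21611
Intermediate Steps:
M(f, n) = f²
j + M(58, 161) = -24975 + 58² = -24975 + 3364 = -21611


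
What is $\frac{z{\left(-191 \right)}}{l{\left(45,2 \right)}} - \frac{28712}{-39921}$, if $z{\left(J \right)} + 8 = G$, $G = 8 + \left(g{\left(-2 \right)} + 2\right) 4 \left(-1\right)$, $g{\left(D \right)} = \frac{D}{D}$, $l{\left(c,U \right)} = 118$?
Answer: $\frac{1454482}{2355339} \approx 0.61753$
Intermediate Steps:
$g{\left(D \right)} = 1$
$G = -4$ ($G = 8 + \left(1 + 2\right) 4 \left(-1\right) = 8 + 3 \cdot 4 \left(-1\right) = 8 + 12 \left(-1\right) = 8 - 12 = -4$)
$z{\left(J \right)} = -12$ ($z{\left(J \right)} = -8 - 4 = -12$)
$\frac{z{\left(-191 \right)}}{l{\left(45,2 \right)}} - \frac{28712}{-39921} = - \frac{12}{118} - \frac{28712}{-39921} = \left(-12\right) \frac{1}{118} - - \frac{28712}{39921} = - \frac{6}{59} + \frac{28712}{39921} = \frac{1454482}{2355339}$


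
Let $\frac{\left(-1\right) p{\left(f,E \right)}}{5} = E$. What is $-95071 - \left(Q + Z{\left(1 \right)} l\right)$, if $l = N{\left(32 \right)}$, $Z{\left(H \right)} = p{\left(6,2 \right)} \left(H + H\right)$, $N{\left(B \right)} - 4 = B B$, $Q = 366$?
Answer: $-74877$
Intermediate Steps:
$p{\left(f,E \right)} = - 5 E$
$N{\left(B \right)} = 4 + B^{2}$ ($N{\left(B \right)} = 4 + B B = 4 + B^{2}$)
$Z{\left(H \right)} = - 20 H$ ($Z{\left(H \right)} = \left(-5\right) 2 \left(H + H\right) = - 10 \cdot 2 H = - 20 H$)
$l = 1028$ ($l = 4 + 32^{2} = 4 + 1024 = 1028$)
$-95071 - \left(Q + Z{\left(1 \right)} l\right) = -95071 - \left(366 + \left(-20\right) 1 \cdot 1028\right) = -95071 - \left(366 - 20560\right) = -95071 - -20194 = -95071 + 20194 = -74877$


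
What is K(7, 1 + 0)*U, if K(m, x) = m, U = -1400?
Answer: -9800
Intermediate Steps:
K(7, 1 + 0)*U = 7*(-1400) = -9800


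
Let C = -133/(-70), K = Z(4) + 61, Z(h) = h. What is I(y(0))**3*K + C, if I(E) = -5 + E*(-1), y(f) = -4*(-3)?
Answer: -3193431/10 ≈ -3.1934e+5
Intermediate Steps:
y(f) = 12
I(E) = -5 - E
K = 65 (K = 4 + 61 = 65)
C = 19/10 (C = -133*(-1/70) = 19/10 ≈ 1.9000)
I(y(0))**3*K + C = (-5 - 1*12)**3*65 + 19/10 = (-5 - 12)**3*65 + 19/10 = (-17)**3*65 + 19/10 = -4913*65 + 19/10 = -319345 + 19/10 = -3193431/10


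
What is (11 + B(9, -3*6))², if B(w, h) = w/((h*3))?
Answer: 4225/36 ≈ 117.36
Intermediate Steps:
B(w, h) = w/(3*h) (B(w, h) = w/((3*h)) = w*(1/(3*h)) = w/(3*h))
(11 + B(9, -3*6))² = (11 + (⅓)*9/(-3*6))² = (11 + (⅓)*9/(-18))² = (11 + (⅓)*9*(-1/18))² = (11 - ⅙)² = (65/6)² = 4225/36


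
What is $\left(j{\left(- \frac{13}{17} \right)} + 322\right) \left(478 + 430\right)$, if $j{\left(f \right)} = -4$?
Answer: $288744$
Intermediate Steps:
$\left(j{\left(- \frac{13}{17} \right)} + 322\right) \left(478 + 430\right) = \left(-4 + 322\right) \left(478 + 430\right) = 318 \cdot 908 = 288744$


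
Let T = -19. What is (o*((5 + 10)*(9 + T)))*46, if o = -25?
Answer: 172500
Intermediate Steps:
(o*((5 + 10)*(9 + T)))*46 = -25*(5 + 10)*(9 - 19)*46 = -375*(-10)*46 = -25*(-150)*46 = 3750*46 = 172500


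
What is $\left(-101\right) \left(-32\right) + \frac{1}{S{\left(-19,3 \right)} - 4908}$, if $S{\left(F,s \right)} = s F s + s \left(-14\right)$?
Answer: $\frac{16551071}{5121} \approx 3232.0$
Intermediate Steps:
$S{\left(F,s \right)} = - 14 s + F s^{2}$ ($S{\left(F,s \right)} = F s s - 14 s = F s^{2} - 14 s = - 14 s + F s^{2}$)
$\left(-101\right) \left(-32\right) + \frac{1}{S{\left(-19,3 \right)} - 4908} = \left(-101\right) \left(-32\right) + \frac{1}{3 \left(-14 - 57\right) - 4908} = 3232 + \frac{1}{3 \left(-14 - 57\right) - 4908} = 3232 + \frac{1}{3 \left(-71\right) - 4908} = 3232 + \frac{1}{-213 - 4908} = 3232 + \frac{1}{-5121} = 3232 - \frac{1}{5121} = \frac{16551071}{5121}$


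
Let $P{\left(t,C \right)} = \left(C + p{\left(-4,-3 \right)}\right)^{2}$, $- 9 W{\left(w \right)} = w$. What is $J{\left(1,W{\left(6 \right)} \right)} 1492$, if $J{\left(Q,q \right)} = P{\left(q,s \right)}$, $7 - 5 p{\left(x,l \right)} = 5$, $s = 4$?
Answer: $\frac{722128}{25} \approx 28885.0$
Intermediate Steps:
$p{\left(x,l \right)} = \frac{2}{5}$ ($p{\left(x,l \right)} = \frac{7}{5} - 1 = \frac{2}{5}$)
$W{\left(w \right)} = - \frac{w}{9}$
$P{\left(t,C \right)} = \left(\frac{2}{5} + C\right)^{2}$ ($P{\left(t,C \right)} = \left(C + \frac{2}{5}\right)^{2} = \left(\frac{2}{5} + C\right)^{2}$)
$J{\left(Q,q \right)} = \frac{484}{25}$ ($J{\left(Q,q \right)} = \frac{\left(2 + 5 \cdot 4\right)^{2}}{25} = \frac{\left(2 + 20\right)^{2}}{25} = \frac{22^{2}}{25} = \frac{1}{25} \cdot 484 = \frac{484}{25}$)
$J{\left(1,W{\left(6 \right)} \right)} 1492 = \frac{484}{25} \cdot 1492 = \frac{722128}{25}$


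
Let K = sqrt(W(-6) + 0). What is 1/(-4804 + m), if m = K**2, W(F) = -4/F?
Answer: -3/14410 ≈ -0.00020819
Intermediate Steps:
K = sqrt(6)/3 (K = sqrt(-4/(-6) + 0) = sqrt(-4*(-1/6) + 0) = sqrt(2/3 + 0) = sqrt(2/3) = sqrt(6)/3 ≈ 0.81650)
m = 2/3 (m = (sqrt(6)/3)**2 = 2/3 ≈ 0.66667)
1/(-4804 + m) = 1/(-4804 + 2/3) = 1/(-14410/3) = -3/14410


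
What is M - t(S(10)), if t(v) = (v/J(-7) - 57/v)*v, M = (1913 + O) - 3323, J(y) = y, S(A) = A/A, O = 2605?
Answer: 8765/7 ≈ 1252.1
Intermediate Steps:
S(A) = 1
M = 1195 (M = (1913 + 2605) - 3323 = 4518 - 3323 = 1195)
t(v) = v*(-57/v - v/7) (t(v) = (v/(-7) - 57/v)*v = (v*(-⅐) - 57/v)*v = (-v/7 - 57/v)*v = (-57/v - v/7)*v = v*(-57/v - v/7))
M - t(S(10)) = 1195 - (-57 - ⅐*1²) = 1195 - (-57 - ⅐*1) = 1195 - (-57 - ⅐) = 1195 - 1*(-400/7) = 1195 + 400/7 = 8765/7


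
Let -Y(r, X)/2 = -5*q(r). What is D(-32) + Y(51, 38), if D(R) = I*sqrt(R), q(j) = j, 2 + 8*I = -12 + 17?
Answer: 510 + 3*I*sqrt(2)/2 ≈ 510.0 + 2.1213*I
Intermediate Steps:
I = 3/8 (I = -1/4 + (-12 + 17)/8 = -1/4 + (1/8)*5 = -1/4 + 5/8 = 3/8 ≈ 0.37500)
Y(r, X) = 10*r (Y(r, X) = -(-10)*r = 10*r)
D(R) = 3*sqrt(R)/8
D(-32) + Y(51, 38) = 3*sqrt(-32)/8 + 10*51 = 3*(4*I*sqrt(2))/8 + 510 = 3*I*sqrt(2)/2 + 510 = 510 + 3*I*sqrt(2)/2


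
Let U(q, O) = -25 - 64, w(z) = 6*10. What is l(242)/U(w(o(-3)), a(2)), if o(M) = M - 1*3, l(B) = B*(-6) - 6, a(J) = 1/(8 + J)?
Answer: 1458/89 ≈ 16.382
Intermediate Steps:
l(B) = -6 - 6*B (l(B) = -6*B - 6 = -6 - 6*B)
o(M) = -3 + M (o(M) = M - 3 = -3 + M)
w(z) = 60
U(q, O) = -89
l(242)/U(w(o(-3)), a(2)) = (-6 - 6*242)/(-89) = (-6 - 1452)*(-1/89) = -1458*(-1/89) = 1458/89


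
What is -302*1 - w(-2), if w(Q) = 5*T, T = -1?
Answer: -297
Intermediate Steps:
w(Q) = -5 (w(Q) = 5*(-1) = -5)
-302*1 - w(-2) = -302*1 - 1*(-5) = -302 + 5 = -297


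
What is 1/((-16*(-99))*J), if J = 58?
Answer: 1/91872 ≈ 1.0885e-5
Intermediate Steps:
1/((-16*(-99))*J) = 1/(-16*(-99)*58) = 1/(1584*58) = 1/91872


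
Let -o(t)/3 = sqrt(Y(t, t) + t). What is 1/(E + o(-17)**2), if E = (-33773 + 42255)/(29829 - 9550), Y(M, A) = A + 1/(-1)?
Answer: -20279/6379403 ≈ -0.0031788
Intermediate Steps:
Y(M, A) = -1 + A (Y(M, A) = A - 1 = -1 + A)
o(t) = -3*sqrt(-1 + 2*t) (o(t) = -3*sqrt((-1 + t) + t) = -3*sqrt(-1 + 2*t))
E = 8482/20279 ≈ 0.41827
1/(E + o(-17)**2) = 1/(8482/20279 + (-3*sqrt(-1 + 2*(-17)))**2) = 1/(8482/20279 + (-3*sqrt(-1 - 34))**2) = 1/(8482/20279 + (-3*I*sqrt(35))**2) = 1/(8482/20279 - 315) = 1/(-6379403/20279) = -20279/6379403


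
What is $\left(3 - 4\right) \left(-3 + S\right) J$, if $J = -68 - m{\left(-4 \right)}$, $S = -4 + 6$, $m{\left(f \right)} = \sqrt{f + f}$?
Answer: $-68 - 2 i \sqrt{2} \approx -68.0 - 2.8284 i$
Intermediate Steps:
$m{\left(f \right)} = \sqrt{2} \sqrt{f}$ ($m{\left(f \right)} = \sqrt{2 f} = \sqrt{2} \sqrt{f}$)
$S = 2$
$J = -68 - 2 i \sqrt{2}$ ($J = -68 - \sqrt{2} \sqrt{-4} = -68 - \sqrt{2} \cdot 2 i = -68 - 2 i \sqrt{2} \approx -68.0 - 2.8284 i$)
$\left(3 - 4\right) \left(-3 + S\right) J = \left(3 - 4\right) \left(-3 + 2\right) \left(-68 - 2 i \sqrt{2}\right) = \left(-1\right) \left(-1\right) \left(-68 - 2 i \sqrt{2}\right) = 1 \left(-68 - 2 i \sqrt{2}\right) = -68 - 2 i \sqrt{2}$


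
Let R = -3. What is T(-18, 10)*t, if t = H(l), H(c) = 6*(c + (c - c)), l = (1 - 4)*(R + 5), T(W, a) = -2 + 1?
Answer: 36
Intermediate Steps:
T(W, a) = -1
l = -6 (l = (1 - 4)*(-3 + 5) = -3*2 = -6)
H(c) = 6*c (H(c) = 6*(c + 0) = 6*c)
t = -36 (t = 6*(-6) = -36)
T(-18, 10)*t = -1*(-36) = 36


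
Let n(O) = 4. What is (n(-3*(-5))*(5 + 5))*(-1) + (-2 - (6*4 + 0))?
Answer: -66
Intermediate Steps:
(n(-3*(-5))*(5 + 5))*(-1) + (-2 - (6*4 + 0)) = (4*(5 + 5))*(-1) + (-2 - (6*4 + 0)) = (4*10)*(-1) + (-2 - (24 + 0)) = 40*(-1) + (-2 - 1*24) = -40 + (-2 - 24) = -40 - 26 = -66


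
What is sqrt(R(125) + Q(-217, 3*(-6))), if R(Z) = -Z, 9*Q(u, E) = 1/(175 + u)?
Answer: I*sqrt(1984542)/126 ≈ 11.18*I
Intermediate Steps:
Q(u, E) = 1/(9*(175 + u))
sqrt(R(125) + Q(-217, 3*(-6))) = sqrt(-1*125 + 1/(9*(175 - 217))) = sqrt(-125 + (1/9)/(-42)) = sqrt(-125 + (1/9)*(-1/42)) = sqrt(-125 - 1/378) = sqrt(-47251/378) = I*sqrt(1984542)/126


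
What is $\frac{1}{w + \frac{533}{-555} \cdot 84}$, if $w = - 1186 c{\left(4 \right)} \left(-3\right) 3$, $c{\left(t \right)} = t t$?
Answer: $\frac{185}{31580116} \approx 5.8581 \cdot 10^{-6}$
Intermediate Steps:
$c{\left(t \right)} = t^{2}$
$w = 170784$ ($w = - 1186 \cdot 4^{2} \left(-3\right) 3 = - 1186 \cdot 16 \left(-3\right) 3 = - 1186 \left(\left(-48\right) 3\right) = \left(-1186\right) \left(-144\right) = 170784$)
$\frac{1}{w + \frac{533}{-555} \cdot 84} = \frac{1}{170784 + \frac{533}{-555} \cdot 84} = \frac{1}{170784 + 533 \left(- \frac{1}{555}\right) 84} = \frac{1}{170784 - \frac{14924}{185}} = \frac{1}{\frac{31580116}{185}} = \frac{185}{31580116}$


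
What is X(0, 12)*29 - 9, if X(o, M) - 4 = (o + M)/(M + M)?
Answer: 243/2 ≈ 121.50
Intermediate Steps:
X(o, M) = 4 + (M + o)/(2*M) (X(o, M) = 4 + (o + M)/(M + M) = 4 + (M + o)/((2*M)) = 4 + (M + o)*(1/(2*M)) = 4 + (M + o)/(2*M))
X(0, 12)*29 - 9 = ((½)*(0 + 9*12)/12)*29 - 9 = ((½)*(1/12)*(0 + 108))*29 - 9 = ((½)*(1/12)*108)*29 - 9 = (9/2)*29 - 9 = 261/2 - 9 = 243/2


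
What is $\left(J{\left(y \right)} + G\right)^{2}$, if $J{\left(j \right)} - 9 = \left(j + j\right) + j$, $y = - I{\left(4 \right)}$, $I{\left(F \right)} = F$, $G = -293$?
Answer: $87616$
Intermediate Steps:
$y = -4$ ($y = \left(-1\right) 4 = -4$)
$J{\left(j \right)} = 9 + 3 j$ ($J{\left(j \right)} = 9 + \left(\left(j + j\right) + j\right) = 9 + \left(2 j + j\right) = 9 + 3 j$)
$\left(J{\left(y \right)} + G\right)^{2} = \left(\left(9 + 3 \left(-4\right)\right) - 293\right)^{2} = \left(\left(9 - 12\right) - 293\right)^{2} = \left(-3 - 293\right)^{2} = \left(-296\right)^{2} = 87616$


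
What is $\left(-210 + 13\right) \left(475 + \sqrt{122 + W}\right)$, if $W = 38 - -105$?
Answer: $-93575 - 197 \sqrt{265} \approx -96782.0$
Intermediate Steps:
$W = 143$ ($W = 38 + 105 = 143$)
$\left(-210 + 13\right) \left(475 + \sqrt{122 + W}\right) = \left(-210 + 13\right) \left(475 + \sqrt{122 + 143}\right) = - 197 \left(475 + \sqrt{265}\right) = -93575 - 197 \sqrt{265}$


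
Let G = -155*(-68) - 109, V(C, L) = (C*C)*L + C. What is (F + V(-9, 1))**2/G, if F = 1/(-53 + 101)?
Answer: 11950849/24033024 ≈ 0.49727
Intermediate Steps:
V(C, L) = C + L*C**2 (V(C, L) = C**2*L + C = L*C**2 + C = C + L*C**2)
F = 1/48 ≈ 0.020833
G = 10431 (G = 10540 - 109 = 10431)
(F + V(-9, 1))**2/G = (1/48 - 9*(1 - 9*1))**2/10431 = (1/48 - 9*(1 - 9))**2*(1/10431) = (1/48 - 9*(-8))**2*(1/10431) = (1/48 + 72)**2*(1/10431) = (3457/48)**2*(1/10431) = (11950849/2304)*(1/10431) = 11950849/24033024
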